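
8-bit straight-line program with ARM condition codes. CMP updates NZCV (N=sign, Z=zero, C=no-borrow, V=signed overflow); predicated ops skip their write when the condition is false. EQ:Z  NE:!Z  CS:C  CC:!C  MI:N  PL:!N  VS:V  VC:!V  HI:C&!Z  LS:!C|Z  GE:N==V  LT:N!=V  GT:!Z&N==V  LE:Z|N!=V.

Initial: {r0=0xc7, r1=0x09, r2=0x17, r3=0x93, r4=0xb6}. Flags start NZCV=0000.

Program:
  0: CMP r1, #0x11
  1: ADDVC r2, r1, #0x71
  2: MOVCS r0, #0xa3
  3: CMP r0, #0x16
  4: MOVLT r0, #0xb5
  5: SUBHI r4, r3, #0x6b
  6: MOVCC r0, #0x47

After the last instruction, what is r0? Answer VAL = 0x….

0: ✓ CMP  NZCV=1000
1: ✓ ADDVC  r2←0x7a
2: · MOVCS
3: ✓ CMP  NZCV=1010
4: ✓ MOVLT  r0←0xb5
5: ✓ SUBHI  r4←0x28
6: · MOVCC

VAL = 0xb5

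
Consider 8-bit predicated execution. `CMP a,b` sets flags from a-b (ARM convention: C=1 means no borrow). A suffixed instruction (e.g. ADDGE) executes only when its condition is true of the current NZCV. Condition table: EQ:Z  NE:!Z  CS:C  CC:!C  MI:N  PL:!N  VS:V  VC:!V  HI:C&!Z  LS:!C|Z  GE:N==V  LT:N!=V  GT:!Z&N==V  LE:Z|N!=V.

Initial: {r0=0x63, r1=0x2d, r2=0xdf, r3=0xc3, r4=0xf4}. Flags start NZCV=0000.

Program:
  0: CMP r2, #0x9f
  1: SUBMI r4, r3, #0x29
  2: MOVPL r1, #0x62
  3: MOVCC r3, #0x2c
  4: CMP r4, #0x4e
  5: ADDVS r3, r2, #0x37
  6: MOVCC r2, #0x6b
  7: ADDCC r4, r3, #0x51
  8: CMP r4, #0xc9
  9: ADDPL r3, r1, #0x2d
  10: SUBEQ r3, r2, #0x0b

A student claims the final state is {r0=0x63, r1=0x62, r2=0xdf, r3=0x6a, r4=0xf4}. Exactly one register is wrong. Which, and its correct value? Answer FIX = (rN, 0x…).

FIX = (r3, 0x8f)

[0] flags=0010 → (cmp)
[1] flags=0010 MI?F → skip
[2] flags=0010 PL?T → r1=0x62
[3] flags=0010 CC?F → skip
[4] flags=1010 → (cmp)
[5] flags=1010 VS?F → skip
[6] flags=1010 CC?F → skip
[7] flags=1010 CC?F → skip
[8] flags=0010 → (cmp)
[9] flags=0010 PL?T → r3=0x8f
[10] flags=0010 EQ?F → skip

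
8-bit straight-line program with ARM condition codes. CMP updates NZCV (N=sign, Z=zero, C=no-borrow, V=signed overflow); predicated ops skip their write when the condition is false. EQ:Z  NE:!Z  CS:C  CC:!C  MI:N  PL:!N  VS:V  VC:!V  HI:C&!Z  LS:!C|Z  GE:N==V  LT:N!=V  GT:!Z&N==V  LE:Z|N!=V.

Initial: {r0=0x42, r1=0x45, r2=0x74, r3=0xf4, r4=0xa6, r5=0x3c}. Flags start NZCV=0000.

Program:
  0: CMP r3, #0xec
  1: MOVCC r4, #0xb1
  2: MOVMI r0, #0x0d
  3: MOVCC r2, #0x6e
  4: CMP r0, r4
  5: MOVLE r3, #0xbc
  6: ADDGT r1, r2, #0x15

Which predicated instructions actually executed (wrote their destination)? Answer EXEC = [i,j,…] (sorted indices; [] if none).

[0] flags=0010 → (cmp)
[1] flags=0010 CC?F → skip
[2] flags=0010 MI?F → skip
[3] flags=0010 CC?F → skip
[4] flags=1001 → (cmp)
[5] flags=1001 LE?F → skip
[6] flags=1001 GT?T → r1=0x89

EXEC = [6]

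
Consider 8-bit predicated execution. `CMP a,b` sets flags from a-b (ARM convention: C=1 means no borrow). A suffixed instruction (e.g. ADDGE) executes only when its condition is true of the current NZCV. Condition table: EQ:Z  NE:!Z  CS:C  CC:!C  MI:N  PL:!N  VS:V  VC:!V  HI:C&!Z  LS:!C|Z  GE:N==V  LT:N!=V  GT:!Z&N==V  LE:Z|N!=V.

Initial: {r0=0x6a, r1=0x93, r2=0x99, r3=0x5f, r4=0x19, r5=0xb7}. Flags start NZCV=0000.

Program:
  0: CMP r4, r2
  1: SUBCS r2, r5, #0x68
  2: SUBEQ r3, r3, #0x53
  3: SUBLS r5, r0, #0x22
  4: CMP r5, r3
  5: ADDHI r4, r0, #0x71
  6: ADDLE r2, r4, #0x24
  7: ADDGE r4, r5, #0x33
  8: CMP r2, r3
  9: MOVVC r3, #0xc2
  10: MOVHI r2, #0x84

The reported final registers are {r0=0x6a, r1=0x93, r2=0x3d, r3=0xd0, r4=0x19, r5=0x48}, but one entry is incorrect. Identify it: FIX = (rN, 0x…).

FIX = (r3, 0xc2)

[0] flags=1001 → (cmp)
[1] flags=1001 CS?F → skip
[2] flags=1001 EQ?F → skip
[3] flags=1001 LS?T → r5=0x48
[4] flags=1000 → (cmp)
[5] flags=1000 HI?F → skip
[6] flags=1000 LE?T → r2=0x3d
[7] flags=1000 GE?F → skip
[8] flags=1000 → (cmp)
[9] flags=1000 VC?T → r3=0xc2
[10] flags=1000 HI?F → skip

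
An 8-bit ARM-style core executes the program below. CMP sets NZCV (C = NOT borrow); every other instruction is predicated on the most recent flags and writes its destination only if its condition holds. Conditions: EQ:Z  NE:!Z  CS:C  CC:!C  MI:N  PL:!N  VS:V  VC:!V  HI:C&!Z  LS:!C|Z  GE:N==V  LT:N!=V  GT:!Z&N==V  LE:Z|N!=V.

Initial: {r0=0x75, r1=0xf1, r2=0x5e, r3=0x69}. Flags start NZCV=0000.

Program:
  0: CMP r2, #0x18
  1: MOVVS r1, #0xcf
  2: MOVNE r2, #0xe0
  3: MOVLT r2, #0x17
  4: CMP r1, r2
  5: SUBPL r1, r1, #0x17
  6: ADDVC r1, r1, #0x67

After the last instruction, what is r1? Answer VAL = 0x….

VAL = 0x41

0: ✓ CMP  NZCV=0010
1: · MOVVS
2: ✓ MOVNE  r2←0xe0
3: · MOVLT
4: ✓ CMP  NZCV=0010
5: ✓ SUBPL  r1←0xda
6: ✓ ADDVC  r1←0x41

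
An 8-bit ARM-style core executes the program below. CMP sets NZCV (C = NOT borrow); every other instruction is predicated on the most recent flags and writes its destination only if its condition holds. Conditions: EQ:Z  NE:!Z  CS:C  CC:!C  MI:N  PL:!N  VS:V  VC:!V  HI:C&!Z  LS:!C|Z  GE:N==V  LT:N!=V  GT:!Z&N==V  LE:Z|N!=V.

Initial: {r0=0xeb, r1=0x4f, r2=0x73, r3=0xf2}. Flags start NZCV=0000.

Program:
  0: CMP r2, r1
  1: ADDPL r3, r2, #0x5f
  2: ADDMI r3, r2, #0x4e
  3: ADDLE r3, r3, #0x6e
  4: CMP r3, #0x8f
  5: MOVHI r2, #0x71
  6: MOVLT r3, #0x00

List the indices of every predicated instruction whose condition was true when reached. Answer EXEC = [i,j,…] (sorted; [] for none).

EXEC = [1,5]

0: ✓ CMP  NZCV=0010
1: ✓ ADDPL  r3←0xd2
2: · ADDMI
3: · ADDLE
4: ✓ CMP  NZCV=0010
5: ✓ MOVHI  r2←0x71
6: · MOVLT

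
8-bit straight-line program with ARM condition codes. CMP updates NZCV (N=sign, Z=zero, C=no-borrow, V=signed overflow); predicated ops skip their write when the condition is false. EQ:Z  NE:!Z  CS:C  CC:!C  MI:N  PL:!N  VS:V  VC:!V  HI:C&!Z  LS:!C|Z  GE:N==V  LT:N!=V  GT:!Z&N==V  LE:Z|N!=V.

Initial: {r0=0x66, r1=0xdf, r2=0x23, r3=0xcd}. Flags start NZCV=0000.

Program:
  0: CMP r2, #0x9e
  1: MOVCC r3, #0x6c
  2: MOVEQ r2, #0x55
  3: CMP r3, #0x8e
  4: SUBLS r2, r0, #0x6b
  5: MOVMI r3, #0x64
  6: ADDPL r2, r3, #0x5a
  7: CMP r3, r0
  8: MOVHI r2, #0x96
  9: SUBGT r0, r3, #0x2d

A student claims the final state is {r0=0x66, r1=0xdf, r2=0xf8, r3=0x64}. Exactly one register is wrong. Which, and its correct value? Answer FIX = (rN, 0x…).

FIX = (r2, 0xfb)

0: ✓ CMP  NZCV=1001
1: ✓ MOVCC  r3←0x6c
2: · MOVEQ
3: ✓ CMP  NZCV=1001
4: ✓ SUBLS  r2←0xfb
5: ✓ MOVMI  r3←0x64
6: · ADDPL
7: ✓ CMP  NZCV=1000
8: · MOVHI
9: · SUBGT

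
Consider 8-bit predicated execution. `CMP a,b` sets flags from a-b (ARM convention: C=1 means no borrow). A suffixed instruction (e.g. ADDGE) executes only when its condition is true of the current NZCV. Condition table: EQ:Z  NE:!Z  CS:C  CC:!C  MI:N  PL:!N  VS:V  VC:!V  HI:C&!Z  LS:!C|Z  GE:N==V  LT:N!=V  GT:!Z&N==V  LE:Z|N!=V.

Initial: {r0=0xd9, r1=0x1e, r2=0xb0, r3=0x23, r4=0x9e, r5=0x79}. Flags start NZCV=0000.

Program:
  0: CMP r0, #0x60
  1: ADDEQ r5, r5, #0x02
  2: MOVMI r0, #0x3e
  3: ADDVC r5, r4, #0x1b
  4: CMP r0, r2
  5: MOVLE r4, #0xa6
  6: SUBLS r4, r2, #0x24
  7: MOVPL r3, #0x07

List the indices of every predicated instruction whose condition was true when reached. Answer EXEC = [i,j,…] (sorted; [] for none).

[0] flags=0011 → (cmp)
[1] flags=0011 EQ?F → skip
[2] flags=0011 MI?F → skip
[3] flags=0011 VC?F → skip
[4] flags=0010 → (cmp)
[5] flags=0010 LE?F → skip
[6] flags=0010 LS?F → skip
[7] flags=0010 PL?T → r3=0x07

EXEC = [7]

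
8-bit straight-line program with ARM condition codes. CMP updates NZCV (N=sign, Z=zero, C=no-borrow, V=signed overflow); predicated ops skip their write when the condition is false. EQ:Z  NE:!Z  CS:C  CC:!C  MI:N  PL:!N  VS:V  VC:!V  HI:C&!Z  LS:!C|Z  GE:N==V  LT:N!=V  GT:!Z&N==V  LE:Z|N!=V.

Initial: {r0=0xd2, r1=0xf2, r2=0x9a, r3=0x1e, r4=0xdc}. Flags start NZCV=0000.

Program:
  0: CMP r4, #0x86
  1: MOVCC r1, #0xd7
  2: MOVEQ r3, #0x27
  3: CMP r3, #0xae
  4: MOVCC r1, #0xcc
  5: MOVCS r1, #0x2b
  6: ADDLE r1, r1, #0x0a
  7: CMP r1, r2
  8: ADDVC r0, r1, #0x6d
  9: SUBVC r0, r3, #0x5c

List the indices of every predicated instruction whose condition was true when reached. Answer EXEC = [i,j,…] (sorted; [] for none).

0: ✓ CMP  NZCV=0010
1: · MOVCC
2: · MOVEQ
3: ✓ CMP  NZCV=0000
4: ✓ MOVCC  r1←0xcc
5: · MOVCS
6: · ADDLE
7: ✓ CMP  NZCV=0010
8: ✓ ADDVC  r0←0x39
9: ✓ SUBVC  r0←0xc2

EXEC = [4,8,9]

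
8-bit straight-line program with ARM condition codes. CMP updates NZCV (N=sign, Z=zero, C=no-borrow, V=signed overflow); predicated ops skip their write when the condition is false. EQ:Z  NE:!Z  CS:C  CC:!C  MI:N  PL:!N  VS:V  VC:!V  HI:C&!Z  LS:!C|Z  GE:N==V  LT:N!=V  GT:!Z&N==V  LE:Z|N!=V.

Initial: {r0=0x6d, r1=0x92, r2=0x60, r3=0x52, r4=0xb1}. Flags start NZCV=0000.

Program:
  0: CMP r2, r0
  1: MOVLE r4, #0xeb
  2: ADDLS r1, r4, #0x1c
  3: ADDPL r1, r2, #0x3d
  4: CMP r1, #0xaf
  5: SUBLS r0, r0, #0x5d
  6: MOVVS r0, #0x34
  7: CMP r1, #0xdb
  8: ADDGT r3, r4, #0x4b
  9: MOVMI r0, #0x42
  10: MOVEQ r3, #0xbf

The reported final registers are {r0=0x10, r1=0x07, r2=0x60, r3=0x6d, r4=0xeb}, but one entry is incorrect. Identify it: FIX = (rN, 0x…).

0: ✓ CMP  NZCV=1000
1: ✓ MOVLE  r4←0xeb
2: ✓ ADDLS  r1←0x07
3: · ADDPL
4: ✓ CMP  NZCV=0000
5: ✓ SUBLS  r0←0x10
6: · MOVVS
7: ✓ CMP  NZCV=0000
8: ✓ ADDGT  r3←0x36
9: · MOVMI
10: · MOVEQ

FIX = (r3, 0x36)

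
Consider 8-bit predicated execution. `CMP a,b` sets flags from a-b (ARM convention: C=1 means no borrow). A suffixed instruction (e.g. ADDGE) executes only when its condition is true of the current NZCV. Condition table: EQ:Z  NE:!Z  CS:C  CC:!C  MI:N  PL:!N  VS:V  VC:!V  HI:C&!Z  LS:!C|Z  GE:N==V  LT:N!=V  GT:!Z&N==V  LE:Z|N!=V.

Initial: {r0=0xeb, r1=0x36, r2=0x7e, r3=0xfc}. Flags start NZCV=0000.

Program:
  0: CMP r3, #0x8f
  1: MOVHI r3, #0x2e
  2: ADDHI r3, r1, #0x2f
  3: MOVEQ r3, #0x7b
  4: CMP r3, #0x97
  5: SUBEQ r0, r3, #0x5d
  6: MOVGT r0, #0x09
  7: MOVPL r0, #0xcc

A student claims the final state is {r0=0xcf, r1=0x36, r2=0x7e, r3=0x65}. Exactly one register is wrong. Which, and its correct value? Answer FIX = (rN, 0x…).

0: ✓ CMP  NZCV=0010
1: ✓ MOVHI  r3←0x2e
2: ✓ ADDHI  r3←0x65
3: · MOVEQ
4: ✓ CMP  NZCV=1001
5: · SUBEQ
6: ✓ MOVGT  r0←0x09
7: · MOVPL

FIX = (r0, 0x09)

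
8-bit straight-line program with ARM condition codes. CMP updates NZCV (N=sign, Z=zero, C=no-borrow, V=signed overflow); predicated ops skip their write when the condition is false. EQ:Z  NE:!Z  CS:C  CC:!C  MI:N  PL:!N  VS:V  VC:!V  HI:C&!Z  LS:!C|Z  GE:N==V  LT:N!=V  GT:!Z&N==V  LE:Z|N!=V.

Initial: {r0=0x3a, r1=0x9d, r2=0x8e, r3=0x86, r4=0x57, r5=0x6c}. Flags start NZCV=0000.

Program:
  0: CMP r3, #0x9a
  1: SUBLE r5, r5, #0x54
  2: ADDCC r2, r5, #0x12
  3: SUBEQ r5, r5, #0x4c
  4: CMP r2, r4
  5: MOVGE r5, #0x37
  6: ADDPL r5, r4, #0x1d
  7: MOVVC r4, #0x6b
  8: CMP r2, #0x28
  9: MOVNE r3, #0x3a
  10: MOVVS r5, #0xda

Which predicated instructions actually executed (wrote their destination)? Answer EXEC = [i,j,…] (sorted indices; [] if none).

0: ✓ CMP  NZCV=1000
1: ✓ SUBLE  r5←0x18
2: ✓ ADDCC  r2←0x2a
3: · SUBEQ
4: ✓ CMP  NZCV=1000
5: · MOVGE
6: · ADDPL
7: ✓ MOVVC  r4←0x6b
8: ✓ CMP  NZCV=0010
9: ✓ MOVNE  r3←0x3a
10: · MOVVS

EXEC = [1,2,7,9]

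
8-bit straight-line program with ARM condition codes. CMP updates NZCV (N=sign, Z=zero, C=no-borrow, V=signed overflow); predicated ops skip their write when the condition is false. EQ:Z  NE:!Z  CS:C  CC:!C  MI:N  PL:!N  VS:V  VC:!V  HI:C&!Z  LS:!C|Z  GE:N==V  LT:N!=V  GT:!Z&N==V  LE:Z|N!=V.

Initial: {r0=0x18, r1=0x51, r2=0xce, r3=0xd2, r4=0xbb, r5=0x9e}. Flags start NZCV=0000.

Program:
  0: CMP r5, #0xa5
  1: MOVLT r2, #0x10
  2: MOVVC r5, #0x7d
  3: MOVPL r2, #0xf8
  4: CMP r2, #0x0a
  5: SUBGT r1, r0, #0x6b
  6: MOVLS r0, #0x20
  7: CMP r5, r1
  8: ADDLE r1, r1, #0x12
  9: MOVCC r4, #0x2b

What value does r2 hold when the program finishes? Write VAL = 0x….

0: ✓ CMP  NZCV=1000
1: ✓ MOVLT  r2←0x10
2: ✓ MOVVC  r5←0x7d
3: · MOVPL
4: ✓ CMP  NZCV=0010
5: ✓ SUBGT  r1←0xad
6: · MOVLS
7: ✓ CMP  NZCV=1001
8: · ADDLE
9: ✓ MOVCC  r4←0x2b

VAL = 0x10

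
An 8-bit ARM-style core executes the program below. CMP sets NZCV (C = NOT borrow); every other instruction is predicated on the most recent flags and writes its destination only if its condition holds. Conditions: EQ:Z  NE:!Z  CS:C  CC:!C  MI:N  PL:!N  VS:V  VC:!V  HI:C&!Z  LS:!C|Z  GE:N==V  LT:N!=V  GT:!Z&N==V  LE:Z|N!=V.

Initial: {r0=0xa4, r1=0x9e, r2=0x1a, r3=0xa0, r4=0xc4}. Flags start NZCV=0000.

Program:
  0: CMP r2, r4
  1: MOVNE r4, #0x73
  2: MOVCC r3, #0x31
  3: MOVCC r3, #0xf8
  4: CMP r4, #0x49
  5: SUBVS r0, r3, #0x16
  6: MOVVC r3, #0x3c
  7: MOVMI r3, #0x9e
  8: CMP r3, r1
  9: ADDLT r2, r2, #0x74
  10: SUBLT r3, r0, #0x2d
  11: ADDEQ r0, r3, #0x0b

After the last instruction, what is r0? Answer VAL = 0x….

VAL = 0xa4

[0] flags=0000 → (cmp)
[1] flags=0000 NE?T → r4=0x73
[2] flags=0000 CC?T → r3=0x31
[3] flags=0000 CC?T → r3=0xf8
[4] flags=0010 → (cmp)
[5] flags=0010 VS?F → skip
[6] flags=0010 VC?T → r3=0x3c
[7] flags=0010 MI?F → skip
[8] flags=1001 → (cmp)
[9] flags=1001 LT?F → skip
[10] flags=1001 LT?F → skip
[11] flags=1001 EQ?F → skip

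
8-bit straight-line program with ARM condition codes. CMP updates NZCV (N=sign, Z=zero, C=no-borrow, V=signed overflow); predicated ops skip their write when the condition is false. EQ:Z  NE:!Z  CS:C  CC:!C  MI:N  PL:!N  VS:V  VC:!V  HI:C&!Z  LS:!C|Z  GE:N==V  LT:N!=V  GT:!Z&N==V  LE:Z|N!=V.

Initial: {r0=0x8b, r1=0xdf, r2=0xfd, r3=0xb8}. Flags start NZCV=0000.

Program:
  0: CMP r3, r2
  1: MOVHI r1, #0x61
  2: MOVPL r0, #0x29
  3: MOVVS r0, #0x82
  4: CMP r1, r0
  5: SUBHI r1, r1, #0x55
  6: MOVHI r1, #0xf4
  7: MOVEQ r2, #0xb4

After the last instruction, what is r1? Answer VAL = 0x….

0: ✓ CMP  NZCV=1000
1: · MOVHI
2: · MOVPL
3: · MOVVS
4: ✓ CMP  NZCV=0010
5: ✓ SUBHI  r1←0x8a
6: ✓ MOVHI  r1←0xf4
7: · MOVEQ

VAL = 0xf4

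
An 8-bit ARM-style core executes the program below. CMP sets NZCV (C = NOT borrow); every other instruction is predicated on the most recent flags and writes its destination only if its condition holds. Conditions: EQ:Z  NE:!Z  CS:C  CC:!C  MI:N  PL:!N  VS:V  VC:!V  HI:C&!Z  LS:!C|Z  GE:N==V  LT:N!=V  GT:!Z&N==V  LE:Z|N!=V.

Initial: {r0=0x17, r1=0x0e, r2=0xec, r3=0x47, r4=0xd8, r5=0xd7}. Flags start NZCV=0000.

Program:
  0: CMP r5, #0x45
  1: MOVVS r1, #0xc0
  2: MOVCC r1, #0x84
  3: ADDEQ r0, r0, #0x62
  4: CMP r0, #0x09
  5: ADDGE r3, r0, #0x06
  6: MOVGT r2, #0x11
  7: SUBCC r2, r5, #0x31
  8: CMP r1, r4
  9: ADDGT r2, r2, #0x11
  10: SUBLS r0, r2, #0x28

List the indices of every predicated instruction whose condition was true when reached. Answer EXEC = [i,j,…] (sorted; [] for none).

[0] flags=1010 → (cmp)
[1] flags=1010 VS?F → skip
[2] flags=1010 CC?F → skip
[3] flags=1010 EQ?F → skip
[4] flags=0010 → (cmp)
[5] flags=0010 GE?T → r3=0x1d
[6] flags=0010 GT?T → r2=0x11
[7] flags=0010 CC?F → skip
[8] flags=0000 → (cmp)
[9] flags=0000 GT?T → r2=0x22
[10] flags=0000 LS?T → r0=0xfa

EXEC = [5,6,9,10]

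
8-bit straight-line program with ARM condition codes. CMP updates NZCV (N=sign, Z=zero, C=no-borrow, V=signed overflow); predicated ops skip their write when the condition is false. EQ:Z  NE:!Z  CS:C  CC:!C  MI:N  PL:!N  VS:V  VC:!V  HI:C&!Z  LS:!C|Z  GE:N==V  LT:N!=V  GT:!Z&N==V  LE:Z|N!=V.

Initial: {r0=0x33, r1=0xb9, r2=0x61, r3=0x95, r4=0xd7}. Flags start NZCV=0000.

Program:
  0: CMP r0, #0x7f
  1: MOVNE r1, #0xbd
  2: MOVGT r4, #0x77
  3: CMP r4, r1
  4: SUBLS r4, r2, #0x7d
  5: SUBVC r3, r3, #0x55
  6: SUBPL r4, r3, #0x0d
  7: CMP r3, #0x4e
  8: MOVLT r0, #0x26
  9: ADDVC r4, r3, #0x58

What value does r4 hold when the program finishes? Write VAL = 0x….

[0] flags=1000 → (cmp)
[1] flags=1000 NE?T → r1=0xbd
[2] flags=1000 GT?F → skip
[3] flags=0010 → (cmp)
[4] flags=0010 LS?F → skip
[5] flags=0010 VC?T → r3=0x40
[6] flags=0010 PL?T → r4=0x33
[7] flags=1000 → (cmp)
[8] flags=1000 LT?T → r0=0x26
[9] flags=1000 VC?T → r4=0x98

VAL = 0x98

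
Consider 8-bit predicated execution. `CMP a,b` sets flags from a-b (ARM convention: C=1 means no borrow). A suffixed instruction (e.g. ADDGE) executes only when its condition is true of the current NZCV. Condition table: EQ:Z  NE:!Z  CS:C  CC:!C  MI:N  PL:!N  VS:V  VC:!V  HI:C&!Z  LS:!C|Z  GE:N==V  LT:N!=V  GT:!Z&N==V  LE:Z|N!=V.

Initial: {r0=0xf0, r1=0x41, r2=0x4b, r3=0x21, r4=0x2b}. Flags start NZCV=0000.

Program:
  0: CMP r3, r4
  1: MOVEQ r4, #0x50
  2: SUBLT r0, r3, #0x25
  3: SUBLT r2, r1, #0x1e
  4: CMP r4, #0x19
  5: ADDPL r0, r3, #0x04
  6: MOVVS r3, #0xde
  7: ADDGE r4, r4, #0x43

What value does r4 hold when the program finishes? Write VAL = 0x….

[0] flags=1000 → (cmp)
[1] flags=1000 EQ?F → skip
[2] flags=1000 LT?T → r0=0xfc
[3] flags=1000 LT?T → r2=0x23
[4] flags=0010 → (cmp)
[5] flags=0010 PL?T → r0=0x25
[6] flags=0010 VS?F → skip
[7] flags=0010 GE?T → r4=0x6e

VAL = 0x6e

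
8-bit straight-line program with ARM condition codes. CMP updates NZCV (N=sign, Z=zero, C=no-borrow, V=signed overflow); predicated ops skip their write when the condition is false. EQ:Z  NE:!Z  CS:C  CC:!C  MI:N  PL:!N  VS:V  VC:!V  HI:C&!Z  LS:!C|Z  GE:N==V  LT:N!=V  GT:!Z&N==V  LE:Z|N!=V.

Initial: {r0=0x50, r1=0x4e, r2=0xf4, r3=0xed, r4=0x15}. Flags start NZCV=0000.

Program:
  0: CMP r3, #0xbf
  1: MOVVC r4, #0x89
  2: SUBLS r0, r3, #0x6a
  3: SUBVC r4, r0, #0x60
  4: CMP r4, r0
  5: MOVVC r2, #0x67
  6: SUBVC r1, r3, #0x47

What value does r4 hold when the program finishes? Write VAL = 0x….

VAL = 0xf0

0: ✓ CMP  NZCV=0010
1: ✓ MOVVC  r4←0x89
2: · SUBLS
3: ✓ SUBVC  r4←0xf0
4: ✓ CMP  NZCV=1010
5: ✓ MOVVC  r2←0x67
6: ✓ SUBVC  r1←0xa6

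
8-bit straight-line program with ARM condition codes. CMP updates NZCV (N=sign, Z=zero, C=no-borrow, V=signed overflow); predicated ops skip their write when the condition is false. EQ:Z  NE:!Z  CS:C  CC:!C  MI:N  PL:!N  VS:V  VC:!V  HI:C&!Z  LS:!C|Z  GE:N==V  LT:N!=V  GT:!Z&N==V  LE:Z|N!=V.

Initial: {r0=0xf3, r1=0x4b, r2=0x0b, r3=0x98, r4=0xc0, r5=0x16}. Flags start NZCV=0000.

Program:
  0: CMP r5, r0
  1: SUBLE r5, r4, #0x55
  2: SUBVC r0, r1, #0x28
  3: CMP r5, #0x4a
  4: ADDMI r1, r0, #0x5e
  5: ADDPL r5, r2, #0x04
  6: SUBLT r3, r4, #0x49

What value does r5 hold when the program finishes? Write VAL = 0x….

[0] flags=0000 → (cmp)
[1] flags=0000 LE?F → skip
[2] flags=0000 VC?T → r0=0x23
[3] flags=1000 → (cmp)
[4] flags=1000 MI?T → r1=0x81
[5] flags=1000 PL?F → skip
[6] flags=1000 LT?T → r3=0x77

VAL = 0x16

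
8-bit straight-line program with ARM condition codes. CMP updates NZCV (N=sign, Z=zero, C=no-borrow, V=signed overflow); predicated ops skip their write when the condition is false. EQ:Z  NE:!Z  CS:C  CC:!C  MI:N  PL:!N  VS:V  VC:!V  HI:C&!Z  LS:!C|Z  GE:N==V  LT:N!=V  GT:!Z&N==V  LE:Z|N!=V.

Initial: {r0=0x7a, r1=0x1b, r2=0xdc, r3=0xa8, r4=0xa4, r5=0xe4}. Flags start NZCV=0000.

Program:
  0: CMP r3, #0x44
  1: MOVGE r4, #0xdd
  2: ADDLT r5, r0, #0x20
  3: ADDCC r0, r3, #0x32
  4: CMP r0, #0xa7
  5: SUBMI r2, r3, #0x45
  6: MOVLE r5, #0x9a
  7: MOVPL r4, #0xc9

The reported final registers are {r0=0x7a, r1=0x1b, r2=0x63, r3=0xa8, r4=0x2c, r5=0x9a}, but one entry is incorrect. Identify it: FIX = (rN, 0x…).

FIX = (r4, 0xa4)

[0] flags=0011 → (cmp)
[1] flags=0011 GE?F → skip
[2] flags=0011 LT?T → r5=0x9a
[3] flags=0011 CC?F → skip
[4] flags=1001 → (cmp)
[5] flags=1001 MI?T → r2=0x63
[6] flags=1001 LE?F → skip
[7] flags=1001 PL?F → skip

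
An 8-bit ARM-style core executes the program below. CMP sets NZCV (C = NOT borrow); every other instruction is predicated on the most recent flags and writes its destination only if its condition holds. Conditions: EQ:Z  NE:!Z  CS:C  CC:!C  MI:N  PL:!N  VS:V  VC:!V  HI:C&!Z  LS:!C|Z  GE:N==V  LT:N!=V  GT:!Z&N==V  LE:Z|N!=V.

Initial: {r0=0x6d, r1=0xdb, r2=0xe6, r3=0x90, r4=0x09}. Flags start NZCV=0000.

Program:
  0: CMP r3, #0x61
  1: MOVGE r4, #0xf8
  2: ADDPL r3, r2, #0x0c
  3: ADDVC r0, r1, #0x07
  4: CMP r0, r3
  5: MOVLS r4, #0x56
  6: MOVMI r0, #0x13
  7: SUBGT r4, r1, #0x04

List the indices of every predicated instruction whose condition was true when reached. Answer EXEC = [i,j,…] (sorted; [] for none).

EXEC = [2,5,7]

[0] flags=0011 → (cmp)
[1] flags=0011 GE?F → skip
[2] flags=0011 PL?T → r3=0xf2
[3] flags=0011 VC?F → skip
[4] flags=0000 → (cmp)
[5] flags=0000 LS?T → r4=0x56
[6] flags=0000 MI?F → skip
[7] flags=0000 GT?T → r4=0xd7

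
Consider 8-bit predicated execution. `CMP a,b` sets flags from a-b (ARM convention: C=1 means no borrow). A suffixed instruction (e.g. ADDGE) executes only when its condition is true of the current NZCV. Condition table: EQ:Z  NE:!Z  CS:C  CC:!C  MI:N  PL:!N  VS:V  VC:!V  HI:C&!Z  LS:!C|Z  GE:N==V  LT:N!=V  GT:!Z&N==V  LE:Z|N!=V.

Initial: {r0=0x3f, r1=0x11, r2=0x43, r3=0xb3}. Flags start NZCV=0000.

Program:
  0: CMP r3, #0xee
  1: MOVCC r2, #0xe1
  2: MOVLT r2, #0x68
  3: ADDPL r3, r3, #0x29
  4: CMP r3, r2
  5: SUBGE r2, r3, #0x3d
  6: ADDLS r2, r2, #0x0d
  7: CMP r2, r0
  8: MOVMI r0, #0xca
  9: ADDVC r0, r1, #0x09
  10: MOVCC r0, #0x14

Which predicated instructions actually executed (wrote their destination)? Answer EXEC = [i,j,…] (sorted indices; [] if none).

[0] flags=1000 → (cmp)
[1] flags=1000 CC?T → r2=0xe1
[2] flags=1000 LT?T → r2=0x68
[3] flags=1000 PL?F → skip
[4] flags=0011 → (cmp)
[5] flags=0011 GE?F → skip
[6] flags=0011 LS?F → skip
[7] flags=0010 → (cmp)
[8] flags=0010 MI?F → skip
[9] flags=0010 VC?T → r0=0x1a
[10] flags=0010 CC?F → skip

EXEC = [1,2,9]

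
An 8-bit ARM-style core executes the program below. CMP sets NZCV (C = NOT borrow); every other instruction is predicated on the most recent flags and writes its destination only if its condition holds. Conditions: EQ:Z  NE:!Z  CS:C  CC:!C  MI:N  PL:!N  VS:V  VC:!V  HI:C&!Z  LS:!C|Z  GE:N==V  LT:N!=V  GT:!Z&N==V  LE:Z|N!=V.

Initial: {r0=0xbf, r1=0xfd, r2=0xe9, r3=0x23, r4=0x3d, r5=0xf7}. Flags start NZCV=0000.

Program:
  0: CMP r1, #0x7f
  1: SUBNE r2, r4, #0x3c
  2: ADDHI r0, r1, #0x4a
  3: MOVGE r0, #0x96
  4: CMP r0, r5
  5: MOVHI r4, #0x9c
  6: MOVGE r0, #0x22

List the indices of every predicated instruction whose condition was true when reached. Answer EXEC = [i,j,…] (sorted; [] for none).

EXEC = [1,2,6]

0: ✓ CMP  NZCV=0011
1: ✓ SUBNE  r2←0x01
2: ✓ ADDHI  r0←0x47
3: · MOVGE
4: ✓ CMP  NZCV=0000
5: · MOVHI
6: ✓ MOVGE  r0←0x22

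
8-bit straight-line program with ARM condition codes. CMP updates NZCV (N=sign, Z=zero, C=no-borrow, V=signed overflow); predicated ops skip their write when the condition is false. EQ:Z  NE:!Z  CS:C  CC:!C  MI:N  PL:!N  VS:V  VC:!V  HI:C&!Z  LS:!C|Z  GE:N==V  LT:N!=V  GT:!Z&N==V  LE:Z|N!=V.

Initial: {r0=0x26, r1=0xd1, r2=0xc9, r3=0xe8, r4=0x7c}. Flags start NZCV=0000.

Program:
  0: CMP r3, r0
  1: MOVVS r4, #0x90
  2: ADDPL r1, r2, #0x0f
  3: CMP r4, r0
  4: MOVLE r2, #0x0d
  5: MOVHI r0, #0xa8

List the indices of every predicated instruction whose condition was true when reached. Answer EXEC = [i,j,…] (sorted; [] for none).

EXEC = [5]

[0] flags=1010 → (cmp)
[1] flags=1010 VS?F → skip
[2] flags=1010 PL?F → skip
[3] flags=0010 → (cmp)
[4] flags=0010 LE?F → skip
[5] flags=0010 HI?T → r0=0xa8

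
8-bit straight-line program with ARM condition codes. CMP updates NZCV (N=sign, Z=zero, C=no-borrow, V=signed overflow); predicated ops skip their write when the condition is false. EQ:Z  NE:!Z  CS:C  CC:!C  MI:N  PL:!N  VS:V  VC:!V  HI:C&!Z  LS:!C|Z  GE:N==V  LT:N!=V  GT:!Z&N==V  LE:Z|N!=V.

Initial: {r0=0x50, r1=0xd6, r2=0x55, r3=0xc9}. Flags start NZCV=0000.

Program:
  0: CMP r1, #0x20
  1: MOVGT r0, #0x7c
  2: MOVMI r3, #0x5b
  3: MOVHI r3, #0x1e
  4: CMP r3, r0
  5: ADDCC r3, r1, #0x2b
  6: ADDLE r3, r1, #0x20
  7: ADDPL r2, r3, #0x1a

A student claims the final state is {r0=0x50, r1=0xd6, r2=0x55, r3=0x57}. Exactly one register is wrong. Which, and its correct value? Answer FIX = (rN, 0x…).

FIX = (r3, 0xf6)

0: ✓ CMP  NZCV=1010
1: · MOVGT
2: ✓ MOVMI  r3←0x5b
3: ✓ MOVHI  r3←0x1e
4: ✓ CMP  NZCV=1000
5: ✓ ADDCC  r3←0x01
6: ✓ ADDLE  r3←0xf6
7: · ADDPL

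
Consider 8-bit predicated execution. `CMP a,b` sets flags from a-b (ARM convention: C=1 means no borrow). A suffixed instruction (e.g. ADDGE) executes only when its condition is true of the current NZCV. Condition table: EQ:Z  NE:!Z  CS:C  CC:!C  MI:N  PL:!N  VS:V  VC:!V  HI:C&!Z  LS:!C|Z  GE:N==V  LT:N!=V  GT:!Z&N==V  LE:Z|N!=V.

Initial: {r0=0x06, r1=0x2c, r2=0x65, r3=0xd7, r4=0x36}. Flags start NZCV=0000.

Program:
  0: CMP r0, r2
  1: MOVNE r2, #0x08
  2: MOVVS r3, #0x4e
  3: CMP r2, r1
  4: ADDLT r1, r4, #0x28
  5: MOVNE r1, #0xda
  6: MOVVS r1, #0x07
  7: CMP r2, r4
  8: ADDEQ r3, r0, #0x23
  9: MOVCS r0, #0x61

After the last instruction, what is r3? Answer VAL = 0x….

[0] flags=1000 → (cmp)
[1] flags=1000 NE?T → r2=0x08
[2] flags=1000 VS?F → skip
[3] flags=1000 → (cmp)
[4] flags=1000 LT?T → r1=0x5e
[5] flags=1000 NE?T → r1=0xda
[6] flags=1000 VS?F → skip
[7] flags=1000 → (cmp)
[8] flags=1000 EQ?F → skip
[9] flags=1000 CS?F → skip

VAL = 0xd7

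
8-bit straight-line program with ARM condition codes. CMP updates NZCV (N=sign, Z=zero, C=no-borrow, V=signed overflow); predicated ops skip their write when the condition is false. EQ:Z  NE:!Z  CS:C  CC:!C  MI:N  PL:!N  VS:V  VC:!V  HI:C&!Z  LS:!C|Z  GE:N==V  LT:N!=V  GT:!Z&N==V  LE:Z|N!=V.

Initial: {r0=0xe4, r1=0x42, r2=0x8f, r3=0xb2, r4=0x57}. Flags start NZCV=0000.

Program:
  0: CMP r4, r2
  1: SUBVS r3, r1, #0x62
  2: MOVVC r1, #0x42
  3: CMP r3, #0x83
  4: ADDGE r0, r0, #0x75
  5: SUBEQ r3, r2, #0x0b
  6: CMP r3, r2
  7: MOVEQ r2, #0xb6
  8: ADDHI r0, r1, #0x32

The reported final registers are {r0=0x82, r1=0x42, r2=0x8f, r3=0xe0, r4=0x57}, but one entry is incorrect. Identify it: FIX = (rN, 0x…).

FIX = (r0, 0x74)

0: ✓ CMP  NZCV=1001
1: ✓ SUBVS  r3←0xe0
2: · MOVVC
3: ✓ CMP  NZCV=0010
4: ✓ ADDGE  r0←0x59
5: · SUBEQ
6: ✓ CMP  NZCV=0010
7: · MOVEQ
8: ✓ ADDHI  r0←0x74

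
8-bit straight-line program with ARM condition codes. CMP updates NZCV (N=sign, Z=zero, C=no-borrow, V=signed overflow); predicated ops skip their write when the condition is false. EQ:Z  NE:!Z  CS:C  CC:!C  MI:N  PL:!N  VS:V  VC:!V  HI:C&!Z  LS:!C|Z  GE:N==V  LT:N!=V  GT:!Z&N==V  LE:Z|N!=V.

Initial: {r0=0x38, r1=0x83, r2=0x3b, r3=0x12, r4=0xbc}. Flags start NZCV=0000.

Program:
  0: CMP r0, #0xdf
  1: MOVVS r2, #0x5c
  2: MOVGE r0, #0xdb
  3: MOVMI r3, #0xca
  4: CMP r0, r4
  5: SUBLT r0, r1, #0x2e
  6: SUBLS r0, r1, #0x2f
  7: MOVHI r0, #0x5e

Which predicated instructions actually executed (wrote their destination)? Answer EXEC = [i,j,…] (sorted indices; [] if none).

[0] flags=0000 → (cmp)
[1] flags=0000 VS?F → skip
[2] flags=0000 GE?T → r0=0xdb
[3] flags=0000 MI?F → skip
[4] flags=0010 → (cmp)
[5] flags=0010 LT?F → skip
[6] flags=0010 LS?F → skip
[7] flags=0010 HI?T → r0=0x5e

EXEC = [2,7]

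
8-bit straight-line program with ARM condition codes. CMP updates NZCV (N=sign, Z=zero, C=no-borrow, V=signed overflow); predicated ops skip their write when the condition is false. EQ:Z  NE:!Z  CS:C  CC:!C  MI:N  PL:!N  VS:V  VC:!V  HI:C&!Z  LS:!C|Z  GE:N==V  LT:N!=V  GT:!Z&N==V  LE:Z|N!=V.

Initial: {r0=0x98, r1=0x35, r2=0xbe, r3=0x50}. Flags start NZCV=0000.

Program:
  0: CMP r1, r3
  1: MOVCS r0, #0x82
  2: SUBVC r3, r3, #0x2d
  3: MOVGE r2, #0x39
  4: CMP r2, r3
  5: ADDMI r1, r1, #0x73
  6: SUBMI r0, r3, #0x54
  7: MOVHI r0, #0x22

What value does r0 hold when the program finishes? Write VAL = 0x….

[0] flags=1000 → (cmp)
[1] flags=1000 CS?F → skip
[2] flags=1000 VC?T → r3=0x23
[3] flags=1000 GE?F → skip
[4] flags=1010 → (cmp)
[5] flags=1010 MI?T → r1=0xa8
[6] flags=1010 MI?T → r0=0xcf
[7] flags=1010 HI?T → r0=0x22

VAL = 0x22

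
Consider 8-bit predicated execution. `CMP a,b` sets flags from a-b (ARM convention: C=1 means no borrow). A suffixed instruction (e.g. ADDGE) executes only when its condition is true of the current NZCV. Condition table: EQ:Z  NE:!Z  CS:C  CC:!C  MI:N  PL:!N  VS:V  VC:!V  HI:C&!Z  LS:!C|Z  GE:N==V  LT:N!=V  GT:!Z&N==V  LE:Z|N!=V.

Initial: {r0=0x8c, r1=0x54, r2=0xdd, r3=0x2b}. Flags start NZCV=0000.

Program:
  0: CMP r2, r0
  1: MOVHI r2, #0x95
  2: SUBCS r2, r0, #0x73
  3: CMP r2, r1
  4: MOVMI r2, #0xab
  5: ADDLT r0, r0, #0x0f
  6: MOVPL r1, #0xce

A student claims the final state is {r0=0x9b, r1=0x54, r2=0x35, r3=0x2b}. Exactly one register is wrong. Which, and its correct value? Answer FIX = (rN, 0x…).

[0] flags=0010 → (cmp)
[1] flags=0010 HI?T → r2=0x95
[2] flags=0010 CS?T → r2=0x19
[3] flags=1000 → (cmp)
[4] flags=1000 MI?T → r2=0xab
[5] flags=1000 LT?T → r0=0x9b
[6] flags=1000 PL?F → skip

FIX = (r2, 0xab)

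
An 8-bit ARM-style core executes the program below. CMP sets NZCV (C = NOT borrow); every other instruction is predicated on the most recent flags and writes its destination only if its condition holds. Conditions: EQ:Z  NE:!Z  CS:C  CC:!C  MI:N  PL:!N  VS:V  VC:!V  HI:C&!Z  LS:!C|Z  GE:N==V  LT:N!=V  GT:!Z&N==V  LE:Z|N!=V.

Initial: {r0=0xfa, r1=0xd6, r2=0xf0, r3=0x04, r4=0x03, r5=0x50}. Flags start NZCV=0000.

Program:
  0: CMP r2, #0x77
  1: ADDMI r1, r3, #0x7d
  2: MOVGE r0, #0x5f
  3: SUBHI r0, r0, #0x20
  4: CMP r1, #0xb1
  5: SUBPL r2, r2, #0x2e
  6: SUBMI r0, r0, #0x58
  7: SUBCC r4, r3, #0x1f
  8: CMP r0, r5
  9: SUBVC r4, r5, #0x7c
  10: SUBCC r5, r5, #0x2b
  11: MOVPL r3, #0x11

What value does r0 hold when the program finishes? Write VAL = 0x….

VAL = 0xda

[0] flags=0011 → (cmp)
[1] flags=0011 MI?F → skip
[2] flags=0011 GE?F → skip
[3] flags=0011 HI?T → r0=0xda
[4] flags=0010 → (cmp)
[5] flags=0010 PL?T → r2=0xc2
[6] flags=0010 MI?F → skip
[7] flags=0010 CC?F → skip
[8] flags=1010 → (cmp)
[9] flags=1010 VC?T → r4=0xd4
[10] flags=1010 CC?F → skip
[11] flags=1010 PL?F → skip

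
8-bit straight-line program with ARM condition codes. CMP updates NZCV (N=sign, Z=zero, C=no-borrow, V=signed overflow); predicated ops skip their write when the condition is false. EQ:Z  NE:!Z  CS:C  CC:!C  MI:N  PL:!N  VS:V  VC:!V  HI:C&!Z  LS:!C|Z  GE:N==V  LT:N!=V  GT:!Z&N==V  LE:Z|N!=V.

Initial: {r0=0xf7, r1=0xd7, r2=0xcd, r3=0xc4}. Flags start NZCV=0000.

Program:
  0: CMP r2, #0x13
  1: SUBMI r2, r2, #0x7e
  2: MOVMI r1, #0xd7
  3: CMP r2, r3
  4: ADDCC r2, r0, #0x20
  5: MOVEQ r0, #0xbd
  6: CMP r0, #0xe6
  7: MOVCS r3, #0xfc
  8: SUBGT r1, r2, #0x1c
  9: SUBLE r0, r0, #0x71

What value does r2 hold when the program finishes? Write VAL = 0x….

0: ✓ CMP  NZCV=1010
1: ✓ SUBMI  r2←0x4f
2: ✓ MOVMI  r1←0xd7
3: ✓ CMP  NZCV=1001
4: ✓ ADDCC  r2←0x17
5: · MOVEQ
6: ✓ CMP  NZCV=0010
7: ✓ MOVCS  r3←0xfc
8: ✓ SUBGT  r1←0xfb
9: · SUBLE

VAL = 0x17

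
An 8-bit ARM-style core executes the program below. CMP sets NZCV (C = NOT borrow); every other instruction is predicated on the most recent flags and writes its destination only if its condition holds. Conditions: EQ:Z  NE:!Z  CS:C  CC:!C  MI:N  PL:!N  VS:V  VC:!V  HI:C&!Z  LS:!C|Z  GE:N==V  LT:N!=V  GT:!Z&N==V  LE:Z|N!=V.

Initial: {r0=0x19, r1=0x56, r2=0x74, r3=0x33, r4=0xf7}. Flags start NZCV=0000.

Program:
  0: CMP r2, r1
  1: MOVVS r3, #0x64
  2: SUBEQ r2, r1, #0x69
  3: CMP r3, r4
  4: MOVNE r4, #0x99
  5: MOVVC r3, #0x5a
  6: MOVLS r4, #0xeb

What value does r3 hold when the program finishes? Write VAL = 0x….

VAL = 0x5a

[0] flags=0010 → (cmp)
[1] flags=0010 VS?F → skip
[2] flags=0010 EQ?F → skip
[3] flags=0000 → (cmp)
[4] flags=0000 NE?T → r4=0x99
[5] flags=0000 VC?T → r3=0x5a
[6] flags=0000 LS?T → r4=0xeb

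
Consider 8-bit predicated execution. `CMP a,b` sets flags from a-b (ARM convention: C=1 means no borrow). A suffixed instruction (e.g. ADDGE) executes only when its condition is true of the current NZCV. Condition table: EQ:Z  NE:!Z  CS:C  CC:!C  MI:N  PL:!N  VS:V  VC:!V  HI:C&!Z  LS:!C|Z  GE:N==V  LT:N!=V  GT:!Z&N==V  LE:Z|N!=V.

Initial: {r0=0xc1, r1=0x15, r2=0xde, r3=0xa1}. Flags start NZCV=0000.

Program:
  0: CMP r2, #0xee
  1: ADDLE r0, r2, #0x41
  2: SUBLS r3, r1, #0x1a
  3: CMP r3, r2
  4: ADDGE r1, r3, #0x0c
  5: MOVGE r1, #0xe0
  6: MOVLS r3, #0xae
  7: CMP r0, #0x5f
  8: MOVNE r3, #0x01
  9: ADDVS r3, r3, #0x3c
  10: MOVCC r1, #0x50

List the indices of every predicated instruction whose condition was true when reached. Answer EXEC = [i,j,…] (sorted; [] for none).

EXEC = [1,2,4,5,8,10]

[0] flags=1000 → (cmp)
[1] flags=1000 LE?T → r0=0x1f
[2] flags=1000 LS?T → r3=0xfb
[3] flags=0010 → (cmp)
[4] flags=0010 GE?T → r1=0x07
[5] flags=0010 GE?T → r1=0xe0
[6] flags=0010 LS?F → skip
[7] flags=1000 → (cmp)
[8] flags=1000 NE?T → r3=0x01
[9] flags=1000 VS?F → skip
[10] flags=1000 CC?T → r1=0x50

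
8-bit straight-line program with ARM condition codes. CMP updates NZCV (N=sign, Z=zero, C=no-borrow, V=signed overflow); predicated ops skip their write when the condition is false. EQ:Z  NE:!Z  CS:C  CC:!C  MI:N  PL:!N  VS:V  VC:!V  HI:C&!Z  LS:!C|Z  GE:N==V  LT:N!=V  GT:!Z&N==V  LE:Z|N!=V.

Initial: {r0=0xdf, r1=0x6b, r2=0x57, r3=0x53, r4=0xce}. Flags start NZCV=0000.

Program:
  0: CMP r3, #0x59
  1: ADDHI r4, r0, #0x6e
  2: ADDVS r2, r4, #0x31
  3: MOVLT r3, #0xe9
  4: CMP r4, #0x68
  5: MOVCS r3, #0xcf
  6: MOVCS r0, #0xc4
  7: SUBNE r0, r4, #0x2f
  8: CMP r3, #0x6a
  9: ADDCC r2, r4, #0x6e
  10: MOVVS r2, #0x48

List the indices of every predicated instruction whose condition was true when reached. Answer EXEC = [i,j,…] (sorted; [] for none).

EXEC = [3,5,6,7,10]

0: ✓ CMP  NZCV=1000
1: · ADDHI
2: · ADDVS
3: ✓ MOVLT  r3←0xe9
4: ✓ CMP  NZCV=0011
5: ✓ MOVCS  r3←0xcf
6: ✓ MOVCS  r0←0xc4
7: ✓ SUBNE  r0←0x9f
8: ✓ CMP  NZCV=0011
9: · ADDCC
10: ✓ MOVVS  r2←0x48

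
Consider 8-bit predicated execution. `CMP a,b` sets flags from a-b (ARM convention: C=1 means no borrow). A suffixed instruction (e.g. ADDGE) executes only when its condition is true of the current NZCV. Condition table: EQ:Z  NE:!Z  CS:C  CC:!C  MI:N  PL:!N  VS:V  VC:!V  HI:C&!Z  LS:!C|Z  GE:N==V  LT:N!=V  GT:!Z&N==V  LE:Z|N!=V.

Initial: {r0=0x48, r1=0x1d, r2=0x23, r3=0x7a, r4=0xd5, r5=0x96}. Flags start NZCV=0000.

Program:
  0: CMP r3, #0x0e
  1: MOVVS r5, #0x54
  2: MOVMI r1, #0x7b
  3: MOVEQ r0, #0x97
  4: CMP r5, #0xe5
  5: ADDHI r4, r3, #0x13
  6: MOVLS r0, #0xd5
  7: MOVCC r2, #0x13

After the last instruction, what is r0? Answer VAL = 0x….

[0] flags=0010 → (cmp)
[1] flags=0010 VS?F → skip
[2] flags=0010 MI?F → skip
[3] flags=0010 EQ?F → skip
[4] flags=1000 → (cmp)
[5] flags=1000 HI?F → skip
[6] flags=1000 LS?T → r0=0xd5
[7] flags=1000 CC?T → r2=0x13

VAL = 0xd5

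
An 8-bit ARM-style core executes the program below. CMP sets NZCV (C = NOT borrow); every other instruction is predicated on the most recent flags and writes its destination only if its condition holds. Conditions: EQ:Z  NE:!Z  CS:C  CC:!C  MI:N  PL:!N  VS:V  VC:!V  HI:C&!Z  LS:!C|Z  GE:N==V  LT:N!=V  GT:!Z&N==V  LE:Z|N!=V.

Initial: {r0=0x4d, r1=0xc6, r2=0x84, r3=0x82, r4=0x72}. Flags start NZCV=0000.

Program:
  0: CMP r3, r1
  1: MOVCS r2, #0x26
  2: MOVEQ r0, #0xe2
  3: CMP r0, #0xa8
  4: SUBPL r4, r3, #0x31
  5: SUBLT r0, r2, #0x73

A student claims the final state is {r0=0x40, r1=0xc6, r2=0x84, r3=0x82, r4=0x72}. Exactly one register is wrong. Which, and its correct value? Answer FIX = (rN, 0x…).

FIX = (r0, 0x4d)

[0] flags=1000 → (cmp)
[1] flags=1000 CS?F → skip
[2] flags=1000 EQ?F → skip
[3] flags=1001 → (cmp)
[4] flags=1001 PL?F → skip
[5] flags=1001 LT?F → skip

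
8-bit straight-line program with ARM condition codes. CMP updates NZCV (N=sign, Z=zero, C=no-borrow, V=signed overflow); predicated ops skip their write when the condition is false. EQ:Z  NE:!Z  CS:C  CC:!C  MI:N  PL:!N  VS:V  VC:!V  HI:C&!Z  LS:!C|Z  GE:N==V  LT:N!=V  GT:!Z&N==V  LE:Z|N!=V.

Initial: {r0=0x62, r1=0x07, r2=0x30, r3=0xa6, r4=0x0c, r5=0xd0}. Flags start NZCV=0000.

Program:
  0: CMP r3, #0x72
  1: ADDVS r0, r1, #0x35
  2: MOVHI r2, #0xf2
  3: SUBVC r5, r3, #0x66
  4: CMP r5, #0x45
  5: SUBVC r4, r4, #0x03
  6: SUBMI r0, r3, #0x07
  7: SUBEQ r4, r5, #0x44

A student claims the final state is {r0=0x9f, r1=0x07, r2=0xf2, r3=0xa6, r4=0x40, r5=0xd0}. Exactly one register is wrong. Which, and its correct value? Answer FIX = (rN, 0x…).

[0] flags=0011 → (cmp)
[1] flags=0011 VS?T → r0=0x3c
[2] flags=0011 HI?T → r2=0xf2
[3] flags=0011 VC?F → skip
[4] flags=1010 → (cmp)
[5] flags=1010 VC?T → r4=0x09
[6] flags=1010 MI?T → r0=0x9f
[7] flags=1010 EQ?F → skip

FIX = (r4, 0x09)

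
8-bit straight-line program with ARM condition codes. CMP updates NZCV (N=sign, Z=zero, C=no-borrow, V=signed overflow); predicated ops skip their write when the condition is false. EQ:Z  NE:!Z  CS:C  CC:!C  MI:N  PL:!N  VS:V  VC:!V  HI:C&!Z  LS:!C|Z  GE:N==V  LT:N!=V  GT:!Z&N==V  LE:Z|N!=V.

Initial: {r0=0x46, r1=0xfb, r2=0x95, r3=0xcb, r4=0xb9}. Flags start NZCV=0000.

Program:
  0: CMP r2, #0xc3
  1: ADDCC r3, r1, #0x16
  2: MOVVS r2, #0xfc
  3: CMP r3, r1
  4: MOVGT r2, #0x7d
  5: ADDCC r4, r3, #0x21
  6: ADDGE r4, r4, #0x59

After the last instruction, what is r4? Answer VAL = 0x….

VAL = 0x8b

[0] flags=1000 → (cmp)
[1] flags=1000 CC?T → r3=0x11
[2] flags=1000 VS?F → skip
[3] flags=0000 → (cmp)
[4] flags=0000 GT?T → r2=0x7d
[5] flags=0000 CC?T → r4=0x32
[6] flags=0000 GE?T → r4=0x8b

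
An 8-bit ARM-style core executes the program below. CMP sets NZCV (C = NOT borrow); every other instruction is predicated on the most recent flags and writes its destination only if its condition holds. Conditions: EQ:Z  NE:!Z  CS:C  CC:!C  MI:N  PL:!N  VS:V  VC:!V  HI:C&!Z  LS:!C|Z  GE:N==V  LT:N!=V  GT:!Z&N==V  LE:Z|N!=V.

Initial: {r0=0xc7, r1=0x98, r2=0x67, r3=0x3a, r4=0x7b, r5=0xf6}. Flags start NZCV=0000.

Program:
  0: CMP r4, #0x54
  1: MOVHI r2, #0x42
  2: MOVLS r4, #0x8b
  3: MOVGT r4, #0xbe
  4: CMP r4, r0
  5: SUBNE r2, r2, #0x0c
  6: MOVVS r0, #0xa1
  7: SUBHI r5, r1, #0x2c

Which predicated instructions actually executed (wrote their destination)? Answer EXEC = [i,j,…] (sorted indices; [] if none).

EXEC = [1,3,5]

[0] flags=0010 → (cmp)
[1] flags=0010 HI?T → r2=0x42
[2] flags=0010 LS?F → skip
[3] flags=0010 GT?T → r4=0xbe
[4] flags=1000 → (cmp)
[5] flags=1000 NE?T → r2=0x36
[6] flags=1000 VS?F → skip
[7] flags=1000 HI?F → skip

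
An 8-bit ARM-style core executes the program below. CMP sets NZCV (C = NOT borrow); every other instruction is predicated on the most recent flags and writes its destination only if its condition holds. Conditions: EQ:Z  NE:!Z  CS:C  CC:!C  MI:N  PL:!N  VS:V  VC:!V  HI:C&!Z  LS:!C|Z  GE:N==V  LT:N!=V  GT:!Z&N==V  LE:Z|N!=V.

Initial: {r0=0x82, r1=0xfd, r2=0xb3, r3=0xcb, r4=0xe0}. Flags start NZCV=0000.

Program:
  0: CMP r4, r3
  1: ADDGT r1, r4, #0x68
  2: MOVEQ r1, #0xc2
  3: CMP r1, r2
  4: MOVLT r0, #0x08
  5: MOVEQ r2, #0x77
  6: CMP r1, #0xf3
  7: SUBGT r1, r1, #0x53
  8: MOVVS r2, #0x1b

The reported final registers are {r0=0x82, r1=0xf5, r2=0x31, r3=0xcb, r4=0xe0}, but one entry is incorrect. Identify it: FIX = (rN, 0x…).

FIX = (r2, 0xb3)

[0] flags=0010 → (cmp)
[1] flags=0010 GT?T → r1=0x48
[2] flags=0010 EQ?F → skip
[3] flags=1001 → (cmp)
[4] flags=1001 LT?F → skip
[5] flags=1001 EQ?F → skip
[6] flags=0000 → (cmp)
[7] flags=0000 GT?T → r1=0xf5
[8] flags=0000 VS?F → skip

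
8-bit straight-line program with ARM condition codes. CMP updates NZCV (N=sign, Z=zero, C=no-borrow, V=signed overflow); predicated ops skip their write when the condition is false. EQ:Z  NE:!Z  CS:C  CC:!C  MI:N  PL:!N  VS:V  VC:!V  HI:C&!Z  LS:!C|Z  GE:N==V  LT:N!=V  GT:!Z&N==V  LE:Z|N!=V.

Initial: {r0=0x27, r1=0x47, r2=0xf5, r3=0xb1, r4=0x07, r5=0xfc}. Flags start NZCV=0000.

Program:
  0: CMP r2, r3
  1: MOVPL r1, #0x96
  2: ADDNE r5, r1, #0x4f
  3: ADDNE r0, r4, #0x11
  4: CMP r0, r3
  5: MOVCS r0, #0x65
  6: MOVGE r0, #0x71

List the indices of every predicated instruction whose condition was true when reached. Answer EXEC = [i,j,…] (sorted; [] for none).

0: ✓ CMP  NZCV=0010
1: ✓ MOVPL  r1←0x96
2: ✓ ADDNE  r5←0xe5
3: ✓ ADDNE  r0←0x18
4: ✓ CMP  NZCV=0000
5: · MOVCS
6: ✓ MOVGE  r0←0x71

EXEC = [1,2,3,6]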